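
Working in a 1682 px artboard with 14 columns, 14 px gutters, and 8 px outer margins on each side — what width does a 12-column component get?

Inside the margins: 1682 − 16 = 1666 px.
14c + 13·14 = 1666 → 14c = 1484 → c = 106 px.
12 columns plus 11 gutters: 1272 + 154 = 1426 px.

1426 px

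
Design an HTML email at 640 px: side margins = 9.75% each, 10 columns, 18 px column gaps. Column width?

Margins: 9.75% × 640 = 62.4 px each, so content = 640 − 124.8 = 515.2 px.
515.2 − 9·18 = 353.2; ÷10 gives c = 35.32 px.

35.32 px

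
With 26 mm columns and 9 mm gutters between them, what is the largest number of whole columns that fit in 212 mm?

6 columns

6 columns: 6·26 + 5·9 = 201 mm ≤ 212.
7 columns: 236 mm > 212. So 6.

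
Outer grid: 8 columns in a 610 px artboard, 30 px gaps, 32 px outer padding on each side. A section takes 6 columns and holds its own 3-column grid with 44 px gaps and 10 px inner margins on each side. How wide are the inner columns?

Outer content = 610 − 2·32 = 546 px.
546 − 7·30 = 336; ÷8 gives c = 42 px.
6-column span = 6·42 + 5·30 = 402 px.
Inner content = 402 − 2·10 = 382 px.
3 columns + 2 gaps: 3d + 2·44 = 382.
3d = 382 − 88 = 294, so d = 98 px.

98 px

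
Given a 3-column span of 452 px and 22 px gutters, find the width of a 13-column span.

2032 px

452 − 2·22 = 408; ÷3 gives c = 136 px.
13 columns plus 12 gutters: 1768 + 264 = 2032 px.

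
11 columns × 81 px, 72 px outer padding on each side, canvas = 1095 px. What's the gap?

6 px

Take off 144 px of margins, leaving 951 px.
Columns use 891 px, leaving 60 px across 10 gaps = 6 px each.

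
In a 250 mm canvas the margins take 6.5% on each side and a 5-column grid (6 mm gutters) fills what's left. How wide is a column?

Margins: 6.5% × 250 = 16.25 mm each, so content = 250 − 32.5 = 217.5 mm.
Subtracting 4 gutters of 6 leaves 193.5 for 5 columns, so c = 38.7 mm.

38.7 mm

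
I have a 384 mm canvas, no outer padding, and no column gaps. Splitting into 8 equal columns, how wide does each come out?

8c = 384 → c = 48 mm.

48 mm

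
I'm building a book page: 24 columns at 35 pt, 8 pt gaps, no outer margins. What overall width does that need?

1024 pt

Total width: 24·35 + 23·8 = 1024 pt.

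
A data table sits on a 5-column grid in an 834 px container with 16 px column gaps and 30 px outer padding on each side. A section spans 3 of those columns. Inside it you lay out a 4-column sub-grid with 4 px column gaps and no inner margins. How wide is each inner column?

Inside the margins: 834 − 60 = 774 px.
774 − 4·16 = 710; ÷5 gives c = 142 px.
Span of 3: 3·142 + 2·16 = 426 + 32 = 458 px.
4d + 3·4 = 458 → 4d = 446 → d = 111.5 px.

111.5 px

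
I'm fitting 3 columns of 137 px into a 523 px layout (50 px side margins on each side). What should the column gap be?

6 px

Subtract both margins: 523 − 2·50 = 423 px.
3 columns take 3·137 = 411 px; remaining 12 splits into 2 column gaps.
g = 12 / 2 = 6 px.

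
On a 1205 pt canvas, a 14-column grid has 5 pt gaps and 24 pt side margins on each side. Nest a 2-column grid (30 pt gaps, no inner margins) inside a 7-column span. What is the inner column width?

273 pt

Outer content = 1205 − 2·24 = 1157 pt.
14c + 13·5 = 1157 → 14c = 1092 → c = 78 pt.
Span of 7: 7·78 + 6·5 = 546 + 30 = 576 pt.
576 − 1·30 = 546; ÷2 gives d = 273 pt.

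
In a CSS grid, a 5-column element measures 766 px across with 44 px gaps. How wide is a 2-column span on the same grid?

5c + 4·44 = 766 → 5c = 590 → c = 118 px.
2 columns plus 1 gap: 236 + 44 = 280 px.

280 px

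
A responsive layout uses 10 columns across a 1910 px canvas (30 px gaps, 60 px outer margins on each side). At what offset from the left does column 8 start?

1334 px

Content = 1910 − 2·60 = 1790 px.
1790 − 9·30 = 1520; ÷10 gives c = 152 px.
Each column+gutter stride is 182 px; 7 of them past the 60 px margin is 60 + 1274 = 1334 px.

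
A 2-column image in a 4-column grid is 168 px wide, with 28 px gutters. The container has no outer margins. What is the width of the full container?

2c + 1·28 = 168 → 2c = 140 → c = 70 px.
Summing: 280 + 84 = 364 px.

364 px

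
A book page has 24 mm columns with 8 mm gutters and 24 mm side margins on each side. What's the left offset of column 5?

Before column 5: the margin + 4 columns + 4 gutters.
Offset = 24 + 4·(24 + 8) = 24 + 128 = 152 mm.

152 mm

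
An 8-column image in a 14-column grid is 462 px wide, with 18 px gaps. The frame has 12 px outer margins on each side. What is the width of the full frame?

8 columns + 7 gaps: 8c + 7·18 = 462.
8c = 462 − 126 = 336, so c = 42 px.
Adding margins, columns and gutters: 24 + 588 + 234 = 846 px.

846 px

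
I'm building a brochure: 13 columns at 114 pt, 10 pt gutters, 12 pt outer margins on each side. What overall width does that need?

Artboard = 2·12 + 13·114 + 12·10 = 24 + 1482 + 120 = 1626 pt.

1626 pt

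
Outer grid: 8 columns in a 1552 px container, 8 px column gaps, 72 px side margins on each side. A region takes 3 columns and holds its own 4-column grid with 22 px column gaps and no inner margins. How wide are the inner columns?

Take off 144 px of margins, leaving 1408 px.
8 columns + 7 column gaps: 8c + 7·8 = 1408.
8c = 1408 − 56 = 1352, so c = 169 px.
3-column span = 3·169 + 2·8 = 523 px.
Subtracting 3 column gaps of 22 leaves 457 for 4 columns, so d = 114.25 px.

114.25 px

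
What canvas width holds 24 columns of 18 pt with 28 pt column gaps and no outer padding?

Total width: 24·18 + 23·28 = 1076 pt.

1076 pt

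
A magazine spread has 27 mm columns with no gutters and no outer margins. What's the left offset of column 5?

108 mm

No margin, so column 5 starts at 4·(column + gutter) = 4·27 = 108 mm.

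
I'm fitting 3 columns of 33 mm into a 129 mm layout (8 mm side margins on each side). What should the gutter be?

Content width = 129 − 2·8 = 113 mm.
Columns use 99 mm, leaving 14 mm across 2 gutters = 7 mm each.

7 mm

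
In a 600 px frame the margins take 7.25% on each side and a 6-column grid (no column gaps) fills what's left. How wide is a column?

85.5 px

Margins: 7.25% × 600 = 43.5 px each, so content = 600 − 87 = 513 px.
6c = 513 → c = 85.5 px.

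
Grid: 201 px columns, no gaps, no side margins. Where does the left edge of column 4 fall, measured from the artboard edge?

603 px

Before column 4: 3 columns + 3 gaps.
Offset = 3·(201 + 0) = 3·201 = 603 px.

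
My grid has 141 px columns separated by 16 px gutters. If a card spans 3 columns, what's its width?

455 px

Span of 3: 3·141 + 2·16 = 423 + 32 = 455 px.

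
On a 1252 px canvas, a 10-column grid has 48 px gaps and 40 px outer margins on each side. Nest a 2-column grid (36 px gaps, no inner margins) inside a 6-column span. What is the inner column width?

Take off 80 px of margins, leaving 1172 px.
10c + 9·48 = 1172 → 10c = 740 → c = 74 px.
Span of 6: 6·74 + 5·48 = 444 + 240 = 684 px.
2 columns + 1 gap: 2d + 1·36 = 684.
2d = 684 − 36 = 648, so d = 324 px.

324 px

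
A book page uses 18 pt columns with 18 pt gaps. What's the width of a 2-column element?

2-column span = 2·18 + 1·18 = 54 pt.

54 pt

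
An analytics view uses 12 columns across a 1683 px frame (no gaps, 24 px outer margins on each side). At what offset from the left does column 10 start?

1250.25 px

Subtract both margins: 1683 − 2·24 = 1635 px.
1635 / 12 = 136.25 px per column.
Each column+gutter stride is 136.25 px; 9 of them past the 24 px margin is 24 + 1226.25 = 1250.25 px.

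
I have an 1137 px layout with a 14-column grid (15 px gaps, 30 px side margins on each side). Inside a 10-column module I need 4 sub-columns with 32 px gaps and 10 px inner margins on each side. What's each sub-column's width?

162.25 px

Outer content = 1137 − 2·30 = 1077 px.
14 columns + 13 gaps: 14c + 13·15 = 1077.
14c = 1077 − 195 = 882, so c = 63 px.
10-column span = 10·63 + 9·15 = 765 px.
Inner content = 765 − 2·10 = 745 px.
745 − 3·32 = 649; ÷4 gives d = 162.25 px.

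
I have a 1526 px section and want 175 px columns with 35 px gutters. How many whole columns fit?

7 columns

Each extra column adds 175 + 35 = 210 px.
(1526 + 35) / 210 = 7.43, so 7 columns fit.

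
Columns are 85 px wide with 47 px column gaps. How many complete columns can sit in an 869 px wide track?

6 columns

6 columns: 6·85 + 5·47 = 745 px ≤ 869.
7 columns: 877 px > 869. So 6.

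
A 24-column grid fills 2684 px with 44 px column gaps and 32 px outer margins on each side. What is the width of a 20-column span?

Inside the margins: 2684 − 64 = 2620 px.
24 columns + 23 column gaps: 24c + 23·44 = 2620.
24c = 2620 − 1012 = 1608, so c = 67 px.
20 columns plus 19 column gaps: 1340 + 836 = 2176 px.

2176 px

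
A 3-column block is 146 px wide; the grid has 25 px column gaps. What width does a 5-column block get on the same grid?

Subtracting 2 column gaps of 25 leaves 96 for 3 columns, so c = 32 px.
5-column span = 5·32 + 4·25 = 260 px.

260 px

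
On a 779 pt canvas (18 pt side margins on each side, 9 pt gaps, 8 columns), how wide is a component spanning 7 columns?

Inside the margins: 779 − 36 = 743 pt.
8 columns + 7 gaps: 8c + 7·9 = 743.
8c = 743 − 63 = 680, so c = 85 pt.
Span of 7: 7·85 + 6·9 = 595 + 54 = 649 pt.

649 pt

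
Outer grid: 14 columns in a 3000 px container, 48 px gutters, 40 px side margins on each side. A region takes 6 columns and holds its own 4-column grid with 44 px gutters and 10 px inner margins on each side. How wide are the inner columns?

268 px

Subtract both margins: 3000 − 2·40 = 2920 px.
2920 − 13·48 = 2296; ÷14 gives c = 164 px.
Span of 6: 6·164 + 5·48 = 984 + 240 = 1224 px.
Inner content = 1224 − 2·10 = 1204 px.
4d + 3·44 = 1204 → 4d = 1072 → d = 268 px.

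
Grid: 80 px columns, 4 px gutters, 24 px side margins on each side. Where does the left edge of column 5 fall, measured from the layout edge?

360 px

Before column 5: the margin + 4 columns + 4 gutters.
Offset = 24 + 4·(80 + 4) = 24 + 336 = 360 px.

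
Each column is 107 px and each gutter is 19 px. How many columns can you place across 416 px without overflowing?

3 columns

3 columns: 3·107 + 2·19 = 359 px ≤ 416.
4 columns: 485 px > 416. So 3.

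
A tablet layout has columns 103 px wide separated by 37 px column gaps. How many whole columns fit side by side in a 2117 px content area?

15 columns: 15·103 + 14·37 = 2063 px ≤ 2117.
16 columns: 2203 px > 2117. So 15.

15 columns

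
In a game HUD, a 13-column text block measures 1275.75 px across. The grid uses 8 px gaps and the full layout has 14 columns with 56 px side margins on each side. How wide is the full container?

1486.5 px

Subtracting 12 gaps of 8 leaves 1179.75 for 13 columns, so c = 90.75 px.
Total width: 2·56 + 14·90.75 + 13·8 = 1486.5 px.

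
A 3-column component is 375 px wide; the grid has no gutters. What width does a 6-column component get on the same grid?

375 / 3 = 125 px per column.
With no gutters, 6 columns span 6·125 = 750 px.

750 px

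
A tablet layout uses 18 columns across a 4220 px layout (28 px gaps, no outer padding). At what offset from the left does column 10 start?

2124 px

18c + 17·28 = 4220 → 18c = 3744 → c = 208 px.
No margin, so column 10 starts at 9·(column + gutter) = 9·236 = 2124 px.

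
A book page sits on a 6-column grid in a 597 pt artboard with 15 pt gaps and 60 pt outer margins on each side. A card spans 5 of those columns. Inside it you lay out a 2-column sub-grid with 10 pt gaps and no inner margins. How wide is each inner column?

Subtract both margins: 597 − 2·60 = 477 pt.
477 − 5·15 = 402; ÷6 gives c = 67 pt.
Span of 5: 5·67 + 4·15 = 335 + 60 = 395 pt.
395 − 1·10 = 385; ÷2 gives d = 192.5 pt.

192.5 pt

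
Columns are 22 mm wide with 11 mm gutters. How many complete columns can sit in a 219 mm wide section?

Each extra column adds 22 + 11 = 33 mm.
(219 + 11) / 33 = 6.97, so 6 columns fit.

6 columns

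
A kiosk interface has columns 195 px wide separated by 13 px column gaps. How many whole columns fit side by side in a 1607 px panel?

7 columns: 7·195 + 6·13 = 1443 px ≤ 1607.
8 columns: 1651 px > 1607. So 7.

7 columns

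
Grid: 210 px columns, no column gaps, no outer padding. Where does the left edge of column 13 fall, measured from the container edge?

2520 px

Each column+gutter stride is 210 px; with no margin, 12 of them is 2520 px.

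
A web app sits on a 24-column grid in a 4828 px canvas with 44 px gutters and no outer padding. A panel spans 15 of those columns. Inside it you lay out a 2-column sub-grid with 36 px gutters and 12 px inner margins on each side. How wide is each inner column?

Subtracting 23 gutters of 44 leaves 3816 for 24 columns, so c = 159 px.
Span of 15: 15·159 + 14·44 = 2385 + 616 = 3001 px.
Inner content = 3001 − 2·12 = 2977 px.
Subtracting 1 gutter of 36 leaves 2941 for 2 columns, so d = 1470.5 px.

1470.5 px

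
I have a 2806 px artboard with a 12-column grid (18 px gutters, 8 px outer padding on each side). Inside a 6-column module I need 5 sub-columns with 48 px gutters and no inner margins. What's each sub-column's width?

238.8 px

Subtract both margins: 2806 − 2·8 = 2790 px.
Subtracting 11 gutters of 18 leaves 2592 for 12 columns, so c = 216 px.
6 columns plus 5 gutters: 1296 + 90 = 1386 px.
Subtracting 4 gutters of 48 leaves 1194 for 5 columns, so d = 238.8 px.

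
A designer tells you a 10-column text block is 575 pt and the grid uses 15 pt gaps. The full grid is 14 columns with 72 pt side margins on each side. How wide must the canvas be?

10c + 9·15 = 575 → 10c = 440 → c = 44 pt.
Canvas = 2·72 + 14·44 + 13·15 = 144 + 616 + 195 = 955 pt.

955 pt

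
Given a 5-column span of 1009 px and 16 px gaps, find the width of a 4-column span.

5 columns + 4 gaps: 5c + 4·16 = 1009.
5c = 1009 − 64 = 945, so c = 189 px.
Span of 4: 4·189 + 3·16 = 756 + 48 = 804 px.

804 px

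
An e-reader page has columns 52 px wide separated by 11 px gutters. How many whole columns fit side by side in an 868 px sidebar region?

13 columns

13 columns: 13·52 + 12·11 = 808 px ≤ 868.
14 columns: 871 px > 868. So 13.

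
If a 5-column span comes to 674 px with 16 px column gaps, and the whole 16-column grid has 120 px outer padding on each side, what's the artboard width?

674 − 4·16 = 610; ÷5 gives c = 122 px.
Adding margins, columns and gutters: 240 + 1952 + 240 = 2432 px.

2432 px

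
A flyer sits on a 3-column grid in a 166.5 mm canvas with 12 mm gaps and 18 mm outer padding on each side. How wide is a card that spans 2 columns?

83 mm

Content width = 166.5 − 2·18 = 130.5 mm.
3 columns + 2 gaps: 3c + 2·12 = 130.5.
3c = 130.5 − 24 = 106.5, so c = 35.5 mm.
2-column span = 2·35.5 + 1·12 = 83 mm.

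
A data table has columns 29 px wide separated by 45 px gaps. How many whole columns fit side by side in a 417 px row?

6 columns

k columns need k·29 + (k−1)·45 = k·74 − 45.
k·74 − 45 ≤ 417 → k ≤ 462 / 74 ≈ 6.24, so k = 6.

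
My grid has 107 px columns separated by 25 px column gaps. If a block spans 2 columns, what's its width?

2 columns plus 1 column gap: 214 + 25 = 239 px.

239 px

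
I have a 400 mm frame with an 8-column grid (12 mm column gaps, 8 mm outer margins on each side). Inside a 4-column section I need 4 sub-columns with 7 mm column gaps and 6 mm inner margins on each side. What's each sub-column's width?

Outer content = 400 − 2·8 = 384 mm.
Subtracting 7 column gaps of 12 leaves 300 for 8 columns, so c = 37.5 mm.
4-column span = 4·37.5 + 3·12 = 186 mm.
Inner content = 186 − 2·6 = 174 mm.
4 columns + 3 column gaps: 4d + 3·7 = 174.
4d = 174 − 21 = 153, so d = 38.25 mm.

38.25 mm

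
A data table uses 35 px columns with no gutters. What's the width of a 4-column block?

With no gutters, 4 columns span 4·35 = 140 px.

140 px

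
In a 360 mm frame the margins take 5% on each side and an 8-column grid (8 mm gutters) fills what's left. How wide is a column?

Margins: 5% × 360 = 18 mm each, so content = 360 − 36 = 324 mm.
Subtracting 7 gutters of 8 leaves 268 for 8 columns, so c = 33.5 mm.

33.5 mm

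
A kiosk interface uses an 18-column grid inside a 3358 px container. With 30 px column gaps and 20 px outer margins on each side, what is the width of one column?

Take off 40 px of margins, leaving 3318 px.
18c + 17·30 = 3318 → 18c = 2808 → c = 156 px.

156 px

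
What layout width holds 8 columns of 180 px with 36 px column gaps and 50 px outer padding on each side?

Total width: 2·50 + 8·180 + 7·36 = 1792 px.

1792 px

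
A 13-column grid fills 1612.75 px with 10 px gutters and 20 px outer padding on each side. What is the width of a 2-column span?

233.5 px

Subtract both margins: 1612.75 − 2·20 = 1572.75 px.
13c + 12·10 = 1572.75 → 13c = 1452.75 → c = 111.75 px.
Span of 2: 2·111.75 + 1·10 = 223.5 + 10 = 233.5 px.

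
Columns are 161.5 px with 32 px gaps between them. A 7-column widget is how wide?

1322.5 px

7-column span = 7·161.5 + 6·32 = 1322.5 px.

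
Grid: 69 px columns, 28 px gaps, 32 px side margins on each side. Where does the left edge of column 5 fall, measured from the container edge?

420 px

Before column 5: the margin + 4 columns + 4 gaps.
Offset = 32 + 4·(69 + 28) = 32 + 388 = 420 px.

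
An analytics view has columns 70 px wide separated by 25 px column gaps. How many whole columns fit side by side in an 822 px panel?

8 columns

8 columns: 8·70 + 7·25 = 735 px ≤ 822.
9 columns: 830 px > 822. So 8.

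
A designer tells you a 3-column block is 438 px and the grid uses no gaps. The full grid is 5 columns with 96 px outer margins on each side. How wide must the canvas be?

438 / 3 = 146 px per column.
Total width: 2·96 + 5·146 = 922 px.

922 px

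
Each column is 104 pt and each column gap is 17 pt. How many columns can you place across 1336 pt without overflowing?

11 columns: 11·104 + 10·17 = 1314 pt ≤ 1336.
12 columns: 1435 pt > 1336. So 11.

11 columns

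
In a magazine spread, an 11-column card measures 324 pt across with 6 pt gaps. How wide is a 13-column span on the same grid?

384 pt

11c + 10·6 = 324 → 11c = 264 → c = 24 pt.
Span of 13: 13·24 + 12·6 = 312 + 72 = 384 pt.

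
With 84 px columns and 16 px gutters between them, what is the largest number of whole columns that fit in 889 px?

9 columns: 9·84 + 8·16 = 884 px ≤ 889.
10 columns: 984 px > 889. So 9.

9 columns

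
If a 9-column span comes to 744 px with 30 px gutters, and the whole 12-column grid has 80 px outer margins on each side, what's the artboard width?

9c + 8·30 = 744 → 9c = 504 → c = 56 px.
Artboard = 2·80 + 12·56 + 11·30 = 160 + 672 + 330 = 1162 px.

1162 px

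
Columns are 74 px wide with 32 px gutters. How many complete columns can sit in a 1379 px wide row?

13 columns: 13·74 + 12·32 = 1346 px ≤ 1379.
14 columns: 1452 px > 1379. So 13.

13 columns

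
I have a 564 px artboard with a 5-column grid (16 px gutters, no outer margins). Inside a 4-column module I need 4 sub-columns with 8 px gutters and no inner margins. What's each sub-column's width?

Subtracting 4 gutters of 16 leaves 500 for 5 columns, so c = 100 px.
4-column span = 4·100 + 3·16 = 448 px.
Subtracting 3 gutters of 8 leaves 424 for 4 columns, so d = 106 px.

106 px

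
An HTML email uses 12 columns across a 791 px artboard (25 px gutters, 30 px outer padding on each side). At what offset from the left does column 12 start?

Content = 791 − 2·30 = 731 px.
12 columns + 11 gutters: 12c + 11·25 = 731.
12c = 731 − 275 = 456, so c = 38 px.
Each column+gutter stride is 63 px; 11 of them past the 30 px margin is 30 + 693 = 723 px.

723 px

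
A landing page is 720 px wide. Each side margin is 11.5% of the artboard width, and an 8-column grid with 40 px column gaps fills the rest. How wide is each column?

34.3 px

720 × (1 − 2·11.5%) = 720 × 77% = 554.4 px for the columns.
8 columns + 7 column gaps: 8c + 7·40 = 554.4.
8c = 554.4 − 280 = 274.4, so c = 34.3 px.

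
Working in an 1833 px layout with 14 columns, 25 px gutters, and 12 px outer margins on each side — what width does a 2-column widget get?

Content width = 1833 − 2·12 = 1809 px.
14 columns + 13 gutters: 14c + 13·25 = 1809.
14c = 1809 − 325 = 1484, so c = 106 px.
2-column span = 2·106 + 1·25 = 237 px.

237 px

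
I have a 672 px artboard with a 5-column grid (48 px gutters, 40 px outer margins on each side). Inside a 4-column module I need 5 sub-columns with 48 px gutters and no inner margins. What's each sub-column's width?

54.4 px

Outer content = 672 − 2·40 = 592 px.
592 − 4·48 = 400; ÷5 gives c = 80 px.
4 columns plus 3 gutters: 320 + 144 = 464 px.
5d + 4·48 = 464 → 5d = 272 → d = 54.4 px.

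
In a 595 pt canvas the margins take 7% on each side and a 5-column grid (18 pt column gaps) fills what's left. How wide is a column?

Each margin = 7% of 595 = 41.65 pt; content = 595 − 2·41.65 = 511.7 pt.
5c + 4·18 = 511.7 → 5c = 439.7 → c = 87.94 pt.

87.94 pt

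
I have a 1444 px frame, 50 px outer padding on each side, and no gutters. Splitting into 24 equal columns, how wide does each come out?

Subtract both margins: 1444 − 2·50 = 1344 px.
1344 / 24 = 56 px per column.

56 px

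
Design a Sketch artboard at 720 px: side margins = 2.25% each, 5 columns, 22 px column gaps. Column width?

119.92 px

720 × (1 − 2·2.25%) = 720 × 95.5% = 687.6 px for the columns.
5c + 4·22 = 687.6 → 5c = 599.6 → c = 119.92 px.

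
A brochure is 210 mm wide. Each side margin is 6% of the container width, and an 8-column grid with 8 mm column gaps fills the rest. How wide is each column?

16.1 mm

Margins: 6% × 210 = 12.6 mm each, so content = 210 − 25.2 = 184.8 mm.
8 columns + 7 column gaps: 8c + 7·8 = 184.8.
8c = 184.8 − 56 = 128.8, so c = 16.1 mm.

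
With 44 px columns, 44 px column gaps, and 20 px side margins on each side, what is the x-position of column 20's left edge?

Each column+gutter stride is 88 px; 19 of them past the 20 px margin is 20 + 1672 = 1692 px.

1692 px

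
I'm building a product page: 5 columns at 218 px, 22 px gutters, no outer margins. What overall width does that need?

Total width: 5·218 + 4·22 = 1178 px.

1178 px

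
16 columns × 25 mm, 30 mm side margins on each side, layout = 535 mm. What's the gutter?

5 mm

Content width = 535 − 2·30 = 475 mm.
16 columns take 16·25 = 400 mm; remaining 75 splits into 15 gutters.
g = 75 / 15 = 5 mm.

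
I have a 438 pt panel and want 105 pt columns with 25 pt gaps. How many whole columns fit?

3 columns: 3·105 + 2·25 = 365 pt ≤ 438.
4 columns: 495 pt > 438. So 3.

3 columns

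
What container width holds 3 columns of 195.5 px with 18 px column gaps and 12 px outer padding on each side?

Adding margins, columns and gutters: 24 + 586.5 + 36 = 646.5 px.

646.5 px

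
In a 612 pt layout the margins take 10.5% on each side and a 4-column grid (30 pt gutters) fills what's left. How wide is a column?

98.37 pt

Each margin = 10.5% of 612 = 64.26 pt; content = 612 − 2·64.26 = 483.48 pt.
483.48 − 3·30 = 393.48; ÷4 gives c = 98.37 pt.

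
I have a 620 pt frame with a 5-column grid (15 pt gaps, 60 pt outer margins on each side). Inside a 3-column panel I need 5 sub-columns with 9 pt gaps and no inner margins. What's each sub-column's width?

51.6 pt

Inside the margins: 620 − 120 = 500 pt.
500 − 4·15 = 440; ÷5 gives c = 88 pt.
3-column span = 3·88 + 2·15 = 294 pt.
5 columns + 4 gaps: 5d + 4·9 = 294.
5d = 294 − 36 = 258, so d = 51.6 pt.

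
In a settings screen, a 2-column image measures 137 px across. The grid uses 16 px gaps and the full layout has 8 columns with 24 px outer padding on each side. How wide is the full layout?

2 columns + 1 gap: 2c + 1·16 = 137.
2c = 137 − 16 = 121, so c = 60.5 px.
Layout = 2·24 + 8·60.5 + 7·16 = 48 + 484 + 112 = 644 px.

644 px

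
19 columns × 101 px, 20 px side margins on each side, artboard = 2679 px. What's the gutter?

40 px

Subtract both margins: 2679 − 2·20 = 2639 px.
19·101 + 18g = 2639 → 18g = 720 → g = 40 px.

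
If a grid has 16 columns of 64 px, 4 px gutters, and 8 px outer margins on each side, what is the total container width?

1100 px

Total width: 2·8 + 16·64 + 15·4 = 1100 px.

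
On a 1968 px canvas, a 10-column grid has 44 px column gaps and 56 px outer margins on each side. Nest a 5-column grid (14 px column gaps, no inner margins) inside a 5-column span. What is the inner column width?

Outer content = 1968 − 2·56 = 1856 px.
10 columns + 9 column gaps: 10c + 9·44 = 1856.
10c = 1856 − 396 = 1460, so c = 146 px.
Span of 5: 5·146 + 4·44 = 730 + 176 = 906 px.
906 − 4·14 = 850; ÷5 gives d = 170 px.

170 px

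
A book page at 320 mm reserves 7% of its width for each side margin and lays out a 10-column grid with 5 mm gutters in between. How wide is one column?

23.02 mm

Margins: 7% × 320 = 22.4 mm each, so content = 320 − 44.8 = 275.2 mm.
10c + 9·5 = 275.2 → 10c = 230.2 → c = 23.02 mm.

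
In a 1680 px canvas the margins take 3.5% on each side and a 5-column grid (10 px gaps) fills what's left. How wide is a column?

304.48 px

1680 × (1 − 2·3.5%) = 1680 × 93% = 1562.4 px for the columns.
5 columns + 4 gaps: 5c + 4·10 = 1562.4.
5c = 1562.4 − 40 = 1522.4, so c = 304.48 px.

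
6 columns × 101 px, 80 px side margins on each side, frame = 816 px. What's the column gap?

10 px

Content width = 816 − 2·80 = 656 px.
6·101 + 5g = 656 → 5g = 50 → g = 10 px.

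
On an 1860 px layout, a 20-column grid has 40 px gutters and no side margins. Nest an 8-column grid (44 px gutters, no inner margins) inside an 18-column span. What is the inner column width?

170.25 px

Subtracting 19 gutters of 40 leaves 1100 for 20 columns, so c = 55 px.
18 columns plus 17 gutters: 990 + 680 = 1670 px.
8d + 7·44 = 1670 → 8d = 1362 → d = 170.25 px.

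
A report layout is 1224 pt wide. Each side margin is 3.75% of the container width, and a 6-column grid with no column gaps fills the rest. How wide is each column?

Each margin = 3.75% of 1224 = 45.9 pt; content = 1224 − 2·45.9 = 1132.2 pt.
With no column gaps, each column is 1132.2/6 = 188.7 pt.

188.7 pt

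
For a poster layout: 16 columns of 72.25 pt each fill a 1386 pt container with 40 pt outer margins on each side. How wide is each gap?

Subtract both margins: 1386 − 2·40 = 1306 pt.
16 columns take 16·72.25 = 1156 pt; remaining 150 splits into 15 gaps.
g = 150 / 15 = 10 pt.

10 pt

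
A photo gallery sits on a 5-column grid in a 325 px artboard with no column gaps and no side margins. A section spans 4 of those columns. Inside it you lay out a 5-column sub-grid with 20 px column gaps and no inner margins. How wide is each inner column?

36 px

With no column gaps, each column is 325/5 = 65 px.
4-column span = 4·65 = 260 px.
5 columns + 4 column gaps: 5d + 4·20 = 260.
5d = 260 − 80 = 180, so d = 36 px.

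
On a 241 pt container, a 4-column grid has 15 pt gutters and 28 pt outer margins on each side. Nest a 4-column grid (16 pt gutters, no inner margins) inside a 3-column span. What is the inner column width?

21.75 pt

Subtract both margins: 241 − 2·28 = 185 pt.
4 columns + 3 gutters: 4c + 3·15 = 185.
4c = 185 − 45 = 140, so c = 35 pt.
3 columns plus 2 gutters: 105 + 30 = 135 pt.
Subtracting 3 gutters of 16 leaves 87 for 4 columns, so d = 21.75 pt.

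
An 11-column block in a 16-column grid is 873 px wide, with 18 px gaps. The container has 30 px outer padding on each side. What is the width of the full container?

11 columns + 10 gaps: 11c + 10·18 = 873.
11c = 873 − 180 = 693, so c = 63 px.
Total width: 2·30 + 16·63 + 15·18 = 1338 px.

1338 px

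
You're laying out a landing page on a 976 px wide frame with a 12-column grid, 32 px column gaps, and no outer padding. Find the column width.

52 px

976 − 11·32 = 624; ÷12 gives c = 52 px.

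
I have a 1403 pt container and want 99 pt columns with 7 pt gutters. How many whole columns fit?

13 columns

k columns need k·99 + (k−1)·7 = k·106 − 7.
k·106 − 7 ≤ 1403 → k ≤ 1410 / 106 ≈ 13.30, so k = 13.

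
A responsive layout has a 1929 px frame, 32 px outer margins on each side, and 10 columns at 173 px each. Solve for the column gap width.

Take off 64 px of margins, leaving 1865 px.
Columns use 1730 px, leaving 135 px across 9 column gaps = 15 px each.

15 px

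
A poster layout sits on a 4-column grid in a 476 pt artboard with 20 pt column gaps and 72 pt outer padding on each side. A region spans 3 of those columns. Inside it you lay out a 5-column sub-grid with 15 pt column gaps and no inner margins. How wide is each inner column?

36.8 pt

Take off 144 pt of margins, leaving 332 pt.
4c + 3·20 = 332 → 4c = 272 → c = 68 pt.
3-column span = 3·68 + 2·20 = 244 pt.
Subtracting 4 column gaps of 15 leaves 184 for 5 columns, so d = 36.8 pt.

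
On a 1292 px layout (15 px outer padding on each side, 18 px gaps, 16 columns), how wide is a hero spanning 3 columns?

Take off 30 px of margins, leaving 1262 px.
16c + 15·18 = 1262 → 16c = 992 → c = 62 px.
3 columns plus 2 gaps: 186 + 36 = 222 px.

222 px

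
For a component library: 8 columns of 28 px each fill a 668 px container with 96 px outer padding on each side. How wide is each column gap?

36 px

Take off 192 px of margins, leaving 476 px.
8 columns take 8·28 = 224 px; remaining 252 splits into 7 column gaps.
g = 252 / 7 = 36 px.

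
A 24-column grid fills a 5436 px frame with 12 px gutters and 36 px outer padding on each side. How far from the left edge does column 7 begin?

Subtract both margins: 5436 − 2·36 = 5364 px.
24c + 23·12 = 5364 → 24c = 5088 → c = 212 px.
Column 7 starts at margin + 6·(column + gutter) = 36 + 6·224 = 1380 px.

1380 px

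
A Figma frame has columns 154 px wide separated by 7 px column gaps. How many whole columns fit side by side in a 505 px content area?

3 columns: 3·154 + 2·7 = 476 px ≤ 505.
4 columns: 637 px > 505. So 3.

3 columns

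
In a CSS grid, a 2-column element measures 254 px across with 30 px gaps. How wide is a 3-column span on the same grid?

396 px

2c + 1·30 = 254 → 2c = 224 → c = 112 px.
Span of 3: 3·112 + 2·30 = 336 + 60 = 396 px.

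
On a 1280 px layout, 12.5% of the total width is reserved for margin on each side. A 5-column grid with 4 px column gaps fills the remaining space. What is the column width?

1280 × (1 − 2·12.5%) = 1280 × 75% = 960 px for the columns.
960 − 4·4 = 944; ÷5 gives c = 188.8 px.

188.8 px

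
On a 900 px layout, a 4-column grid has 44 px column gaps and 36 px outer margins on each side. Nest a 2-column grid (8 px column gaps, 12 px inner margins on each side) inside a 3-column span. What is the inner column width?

Subtract both margins: 900 − 2·36 = 828 px.
4c + 3·44 = 828 → 4c = 696 → c = 174 px.
Span of 3: 3·174 + 2·44 = 522 + 88 = 610 px.
Inner content = 610 − 2·12 = 586 px.
2 columns + 1 column gap: 2d + 1·8 = 586.
2d = 586 − 8 = 578, so d = 289 px.

289 px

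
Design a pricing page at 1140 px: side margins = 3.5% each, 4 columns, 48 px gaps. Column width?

229.05 px

Each margin = 3.5% of 1140 = 39.9 px; content = 1140 − 2·39.9 = 1060.2 px.
Subtracting 3 gaps of 48 leaves 916.2 for 4 columns, so c = 229.05 px.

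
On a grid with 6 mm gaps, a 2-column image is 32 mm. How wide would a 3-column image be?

51 mm

2c + 1·6 = 32 → 2c = 26 → c = 13 mm.
3 columns plus 2 gaps: 39 + 12 = 51 mm.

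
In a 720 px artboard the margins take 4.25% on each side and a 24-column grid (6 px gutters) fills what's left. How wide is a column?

Each margin = 4.25% of 720 = 30.6 px; content = 720 − 2·30.6 = 658.8 px.
24 columns + 23 gutters: 24c + 23·6 = 658.8.
24c = 658.8 − 138 = 520.8, so c = 21.7 px.

21.7 px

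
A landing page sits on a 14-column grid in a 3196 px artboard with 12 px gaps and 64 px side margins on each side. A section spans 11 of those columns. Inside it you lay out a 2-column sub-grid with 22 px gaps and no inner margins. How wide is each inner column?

Outer content = 3196 − 2·64 = 3068 px.
Subtracting 13 gaps of 12 leaves 2912 for 14 columns, so c = 208 px.
11-column span = 11·208 + 10·12 = 2408 px.
2d + 1·22 = 2408 → 2d = 2386 → d = 1193 px.

1193 px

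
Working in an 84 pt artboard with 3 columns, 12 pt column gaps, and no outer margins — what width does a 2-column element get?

52 pt

3 columns + 2 column gaps: 3c + 2·12 = 84.
3c = 84 − 24 = 60, so c = 20 pt.
Span of 2: 2·20 + 1·12 = 40 + 12 = 52 pt.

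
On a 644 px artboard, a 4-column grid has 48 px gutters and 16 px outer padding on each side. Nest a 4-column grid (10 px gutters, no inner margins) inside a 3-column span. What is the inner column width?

104.25 px

Take off 32 px of margins, leaving 612 px.
4c + 3·48 = 612 → 4c = 468 → c = 117 px.
3 columns plus 2 gutters: 351 + 96 = 447 px.
447 − 3·10 = 417; ÷4 gives d = 104.25 px.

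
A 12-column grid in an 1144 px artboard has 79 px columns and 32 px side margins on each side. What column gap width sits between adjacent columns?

12 px

Take off 64 px of margins, leaving 1080 px.
12 columns take 12·79 = 948 px; remaining 132 splits into 11 column gaps.
g = 132 / 11 = 12 px.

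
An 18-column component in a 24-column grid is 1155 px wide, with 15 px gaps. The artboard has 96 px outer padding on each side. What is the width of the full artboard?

1737 px

18 columns + 17 gaps: 18c + 17·15 = 1155.
18c = 1155 − 255 = 900, so c = 50 px.
Total width: 2·96 + 24·50 + 23·15 = 1737 px.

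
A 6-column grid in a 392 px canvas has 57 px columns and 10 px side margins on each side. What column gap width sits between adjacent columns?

Subtract both margins: 392 − 2·10 = 372 px.
6·57 + 5g = 372 → 5g = 30 → g = 6 px.

6 px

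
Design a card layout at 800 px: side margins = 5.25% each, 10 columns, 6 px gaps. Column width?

66.2 px

Margins: 5.25% × 800 = 42 px each, so content = 800 − 84 = 716 px.
10 columns + 9 gaps: 10c + 9·6 = 716.
10c = 716 − 54 = 662, so c = 66.2 px.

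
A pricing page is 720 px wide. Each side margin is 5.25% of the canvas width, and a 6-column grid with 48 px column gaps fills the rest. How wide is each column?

Each margin = 5.25% of 720 = 37.8 px; content = 720 − 2·37.8 = 644.4 px.
Subtracting 5 column gaps of 48 leaves 404.4 for 6 columns, so c = 67.4 px.

67.4 px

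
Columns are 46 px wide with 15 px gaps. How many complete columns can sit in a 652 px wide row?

10 columns

Each extra column adds 46 + 15 = 61 px.
(652 + 15) / 61 = 10.93, so 10 columns fit.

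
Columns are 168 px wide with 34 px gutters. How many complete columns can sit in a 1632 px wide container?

8 columns

8 columns: 8·168 + 7·34 = 1582 px ≤ 1632.
9 columns: 1784 px > 1632. So 8.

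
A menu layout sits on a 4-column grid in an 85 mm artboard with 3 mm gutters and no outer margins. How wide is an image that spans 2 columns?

4 columns + 3 gutters: 4c + 3·3 = 85.
4c = 85 − 9 = 76, so c = 19 mm.
2 columns plus 1 gutter: 38 + 3 = 41 mm.

41 mm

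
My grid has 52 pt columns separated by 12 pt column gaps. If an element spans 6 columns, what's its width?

372 pt

Span of 6: 6·52 + 5·12 = 312 + 60 = 372 pt.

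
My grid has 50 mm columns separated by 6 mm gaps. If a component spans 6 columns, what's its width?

6-column span = 6·50 + 5·6 = 330 mm.

330 mm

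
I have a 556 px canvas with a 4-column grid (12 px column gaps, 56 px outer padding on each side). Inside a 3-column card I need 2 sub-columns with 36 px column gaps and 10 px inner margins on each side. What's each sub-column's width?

137 px

Take off 112 px of margins, leaving 444 px.
4 columns + 3 column gaps: 4c + 3·12 = 444.
4c = 444 − 36 = 408, so c = 102 px.
3 columns plus 2 column gaps: 306 + 24 = 330 px.
Inner content = 330 − 2·10 = 310 px.
Subtracting 1 column gap of 36 leaves 274 for 2 columns, so d = 137 px.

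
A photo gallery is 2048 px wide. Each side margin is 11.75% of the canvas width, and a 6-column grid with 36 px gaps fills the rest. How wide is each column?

Margins: 11.75% × 2048 = 240.64 px each, so content = 2048 − 481.28 = 1566.72 px.
6 columns + 5 gaps: 6c + 5·36 = 1566.72.
6c = 1566.72 − 180 = 1386.72, so c = 231.12 px.

231.12 px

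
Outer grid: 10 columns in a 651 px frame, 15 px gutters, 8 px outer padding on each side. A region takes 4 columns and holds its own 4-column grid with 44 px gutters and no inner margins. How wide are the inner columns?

Subtract both margins: 651 − 2·8 = 635 px.
10c + 9·15 = 635 → 10c = 500 → c = 50 px.
4 columns plus 3 gutters: 200 + 45 = 245 px.
245 − 3·44 = 113; ÷4 gives d = 28.25 px.

28.25 px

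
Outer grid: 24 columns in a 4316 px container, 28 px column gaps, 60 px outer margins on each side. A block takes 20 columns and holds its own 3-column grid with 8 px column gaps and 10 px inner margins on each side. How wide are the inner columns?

1152 px

Inside the margins: 4316 − 120 = 4196 px.
24c + 23·28 = 4196 → 24c = 3552 → c = 148 px.
20-column span = 20·148 + 19·28 = 3492 px.
Inner content = 3492 − 2·10 = 3472 px.
3d + 2·8 = 3472 → 3d = 3456 → d = 1152 px.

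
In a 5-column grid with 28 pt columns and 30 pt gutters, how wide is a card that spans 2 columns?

2-column span = 2·28 + 1·30 = 86 pt.

86 pt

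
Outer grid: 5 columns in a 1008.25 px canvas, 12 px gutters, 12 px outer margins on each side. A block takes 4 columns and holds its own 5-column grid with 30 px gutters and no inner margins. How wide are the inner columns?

Subtract both margins: 1008.25 − 2·12 = 984.25 px.
Subtracting 4 gutters of 12 leaves 936.25 for 5 columns, so c = 187.25 px.
4-column span = 4·187.25 + 3·12 = 785 px.
5 columns + 4 gutters: 5d + 4·30 = 785.
5d = 785 − 120 = 665, so d = 133 px.

133 px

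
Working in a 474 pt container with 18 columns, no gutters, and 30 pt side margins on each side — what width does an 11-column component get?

253 pt

Content width = 474 − 2·30 = 414 pt.
18c = 414 → c = 23 pt.
With no gutters, 11 columns span 11·23 = 253 pt.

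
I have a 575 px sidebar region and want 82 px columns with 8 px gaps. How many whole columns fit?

k columns need k·82 + (k−1)·8 = k·90 − 8.
k·90 − 8 ≤ 575 → k ≤ 583 / 90 ≈ 6.48, so k = 6.

6 columns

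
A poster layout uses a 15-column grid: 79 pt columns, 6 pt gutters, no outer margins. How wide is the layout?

1269 pt

Summing: 1185 + 84 = 1269 pt.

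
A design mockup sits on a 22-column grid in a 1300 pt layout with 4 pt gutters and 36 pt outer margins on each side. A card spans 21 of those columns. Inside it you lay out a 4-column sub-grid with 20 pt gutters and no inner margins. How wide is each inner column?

Take off 72 pt of margins, leaving 1228 pt.
Subtracting 21 gutters of 4 leaves 1144 for 22 columns, so c = 52 pt.
Span of 21: 21·52 + 20·4 = 1092 + 80 = 1172 pt.
4d + 3·20 = 1172 → 4d = 1112 → d = 278 pt.

278 pt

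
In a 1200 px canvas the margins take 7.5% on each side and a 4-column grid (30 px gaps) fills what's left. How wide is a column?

Margins: 7.5% × 1200 = 90 px each, so content = 1200 − 180 = 1020 px.
4c + 3·30 = 1020 → 4c = 930 → c = 232.5 px.

232.5 px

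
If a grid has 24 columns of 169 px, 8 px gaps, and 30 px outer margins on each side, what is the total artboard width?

4300 px

Adding margins, columns and gutters: 60 + 4056 + 184 = 4300 px.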